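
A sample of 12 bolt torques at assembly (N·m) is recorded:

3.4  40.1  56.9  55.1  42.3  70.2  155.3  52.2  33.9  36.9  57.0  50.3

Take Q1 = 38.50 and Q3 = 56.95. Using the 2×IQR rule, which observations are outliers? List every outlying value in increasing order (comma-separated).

IQR = Q3 − Q1 = 56.95 − 38.50 = 18.45.
Lower fence = Q1 − 2·IQR = 38.50 − 36.90 = 1.60.
Upper fence = Q3 + 2·IQR = 56.95 + 36.90 = 93.85.
155.3 > 93.85 → outlier.
All remaining values lie within [1.60, 93.85].

155.3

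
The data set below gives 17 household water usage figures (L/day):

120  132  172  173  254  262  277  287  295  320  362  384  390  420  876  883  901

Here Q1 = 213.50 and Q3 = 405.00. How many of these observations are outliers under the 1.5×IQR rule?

3

IQR = 191.50; fences at 213.50 − 287.25 = -73.75 and 405.00 + 287.25 = 692.25.
Outside the cutoffs: 876, 883, 901.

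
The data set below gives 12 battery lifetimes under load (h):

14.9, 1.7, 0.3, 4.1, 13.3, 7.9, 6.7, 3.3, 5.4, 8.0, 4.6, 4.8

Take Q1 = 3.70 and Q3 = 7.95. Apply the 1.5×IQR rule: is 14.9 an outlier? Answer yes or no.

IQR = Q3 − Q1 = 7.95 − 3.70 = 4.25.
Lower fence = Q1 − 1.5·IQR = 3.70 − 6.375 = -2.675.
Upper fence = Q3 + 1.5·IQR = 7.95 + 6.375 = 14.325.
14.9 lies above the upper fence.

yes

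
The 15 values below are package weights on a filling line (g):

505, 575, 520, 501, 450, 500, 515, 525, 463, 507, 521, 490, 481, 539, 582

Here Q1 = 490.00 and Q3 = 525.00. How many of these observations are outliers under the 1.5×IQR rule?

1

IQR = 35.00; fences at 490.00 − 52.50 = 437.50 and 525.00 + 52.50 = 577.50.
Outside the cutoffs: 582.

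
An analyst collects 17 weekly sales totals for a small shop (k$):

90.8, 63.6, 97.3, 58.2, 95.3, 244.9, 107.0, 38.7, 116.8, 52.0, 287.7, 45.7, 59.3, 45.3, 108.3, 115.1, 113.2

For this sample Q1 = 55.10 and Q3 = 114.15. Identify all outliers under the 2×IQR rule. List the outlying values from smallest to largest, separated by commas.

244.9, 287.7

IQR = Q3 − Q1 = 114.15 − 55.10 = 59.05.
Lower fence = Q1 − 2·IQR = 55.10 − 118.10 = -63.00.
Upper fence = Q3 + 2·IQR = 114.15 + 118.10 = 232.25.
244.9 > 232.25 → outlier.
287.7 > 232.25 → outlier.
All remaining values lie within [-63.00, 232.25].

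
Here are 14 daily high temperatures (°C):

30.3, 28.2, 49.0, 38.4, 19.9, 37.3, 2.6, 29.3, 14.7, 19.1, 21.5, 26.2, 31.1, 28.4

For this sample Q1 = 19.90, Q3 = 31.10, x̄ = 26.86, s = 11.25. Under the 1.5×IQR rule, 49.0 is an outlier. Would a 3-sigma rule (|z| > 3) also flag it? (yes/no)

no

z = (49.0 − 26.86) / 11.25 = 1.97.
|z| = 1.97 ≤ 3.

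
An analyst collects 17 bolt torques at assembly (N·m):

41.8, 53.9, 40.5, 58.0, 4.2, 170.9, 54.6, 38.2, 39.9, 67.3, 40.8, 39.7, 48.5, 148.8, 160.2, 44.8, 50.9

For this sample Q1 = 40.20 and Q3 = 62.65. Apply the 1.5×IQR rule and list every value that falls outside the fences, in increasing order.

4.2, 148.8, 160.2, 170.9

IQR = Q3 − Q1 = 62.65 − 40.20 = 22.45.
Lower fence = Q1 − 1.5·IQR = 40.20 − 33.675 = 6.525.
Upper fence = Q3 + 1.5·IQR = 62.65 + 33.675 = 96.325.
4.2 < 6.525 → outlier.
148.8 > 96.325 → outlier.
160.2 > 96.325 → outlier.
170.9 > 96.325 → outlier.
All remaining values lie within [6.525, 96.325].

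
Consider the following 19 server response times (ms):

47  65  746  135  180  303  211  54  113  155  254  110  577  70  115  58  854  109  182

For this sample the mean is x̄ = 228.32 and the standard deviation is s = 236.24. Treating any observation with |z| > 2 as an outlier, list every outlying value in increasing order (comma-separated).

Cutoffs at x̄ ± 2s: 228.32 ± 2·236.24 = [-244.16, 700.80].
746: z = 2.19, |z| > 2 → outlier.
854: z = 2.65, |z| > 2 → outlier.
Every other value lies within [-244.16, 700.80].

746, 854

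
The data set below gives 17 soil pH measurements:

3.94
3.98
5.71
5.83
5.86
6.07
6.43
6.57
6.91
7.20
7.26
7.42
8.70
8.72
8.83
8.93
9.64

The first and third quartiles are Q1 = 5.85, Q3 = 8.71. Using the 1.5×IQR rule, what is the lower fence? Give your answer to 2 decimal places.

1.56

IQR = Q3 − Q1 = 8.71 − 5.85 = 2.86.
Lower fence = Q1 − 1.5·IQR = 5.85 − 4.29 = 1.56.
Upper fence = Q3 + 1.5·IQR = 8.71 + 4.29 = 13.00.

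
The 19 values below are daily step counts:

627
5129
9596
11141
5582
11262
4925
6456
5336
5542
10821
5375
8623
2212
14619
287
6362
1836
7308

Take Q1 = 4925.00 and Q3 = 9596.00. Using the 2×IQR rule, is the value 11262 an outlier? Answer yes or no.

IQR = Q3 − Q1 = 9596.00 − 4925.00 = 4671.00.
Lower fence = Q1 − 2·IQR = 4925.00 − 9342.00 = -4417.00.
Upper fence = Q3 + 2·IQR = 9596.00 + 9342.00 = 18938.00.
11262 lies within [-4417.00, 18938.00].

no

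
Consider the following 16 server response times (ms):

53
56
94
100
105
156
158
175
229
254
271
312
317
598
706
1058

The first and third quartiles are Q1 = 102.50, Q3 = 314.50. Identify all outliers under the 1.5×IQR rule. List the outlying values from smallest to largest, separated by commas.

706, 1058

IQR = Q3 − Q1 = 314.50 − 102.50 = 212.00.
Lower fence = Q1 − 1.5·IQR = 102.50 − 318.00 = -215.50.
Upper fence = Q3 + 1.5·IQR = 314.50 + 318.00 = 632.50.
706 > 632.50 → outlier.
1058 > 632.50 → outlier.
All remaining values lie within [-215.50, 632.50].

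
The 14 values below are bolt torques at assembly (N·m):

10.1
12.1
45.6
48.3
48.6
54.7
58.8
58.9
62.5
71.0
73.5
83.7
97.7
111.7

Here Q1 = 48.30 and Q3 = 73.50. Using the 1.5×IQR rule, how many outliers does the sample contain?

2

IQR = 25.20; fences at 48.30 − 37.80 = 10.50 and 73.50 + 37.80 = 111.30.
Outside the cutoffs: 10.1, 111.7.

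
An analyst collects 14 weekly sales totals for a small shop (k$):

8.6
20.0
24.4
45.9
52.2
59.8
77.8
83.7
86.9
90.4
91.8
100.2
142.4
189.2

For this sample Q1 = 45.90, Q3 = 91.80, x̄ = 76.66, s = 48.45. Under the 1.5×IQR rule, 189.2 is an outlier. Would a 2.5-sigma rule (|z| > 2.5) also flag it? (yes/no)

no

z = (189.2 − 76.66) / 48.45 = 2.32.
|z| = 2.32 ≤ 2.5.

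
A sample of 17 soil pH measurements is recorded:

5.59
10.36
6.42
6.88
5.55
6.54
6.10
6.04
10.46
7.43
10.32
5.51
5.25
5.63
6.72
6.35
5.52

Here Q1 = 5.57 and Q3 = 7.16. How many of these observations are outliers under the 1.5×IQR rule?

3

IQR = 1.59; fences at 5.57 − 2.385 = 3.185 and 7.16 + 2.385 = 9.545.
Outside the cutoffs: 10.32, 10.36, 10.46.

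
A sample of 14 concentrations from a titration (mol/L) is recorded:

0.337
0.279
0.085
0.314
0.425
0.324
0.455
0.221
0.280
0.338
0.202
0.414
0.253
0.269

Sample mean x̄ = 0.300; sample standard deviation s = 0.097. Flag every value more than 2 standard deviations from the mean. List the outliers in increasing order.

Cutoffs at x̄ ± 2s: 0.300 ± 2·0.097 = [0.106, 0.494].
0.085: z = -2.22, |z| > 2 → outlier.
Every other value lies within [0.106, 0.494].

0.085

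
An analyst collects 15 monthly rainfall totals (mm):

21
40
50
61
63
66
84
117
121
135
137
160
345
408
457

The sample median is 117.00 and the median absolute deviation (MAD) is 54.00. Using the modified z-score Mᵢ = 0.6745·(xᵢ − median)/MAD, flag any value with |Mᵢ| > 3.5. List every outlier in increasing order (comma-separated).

408, 457

|Mᵢ| > 3.5 ⇔ |xᵢ − 117.00| > 3.5·54.00/0.6745 = 280.21.
So outliers lie outside [-163.21, 397.21].
408: M = 3.63 → outlier.
457: M = 4.25 → outlier.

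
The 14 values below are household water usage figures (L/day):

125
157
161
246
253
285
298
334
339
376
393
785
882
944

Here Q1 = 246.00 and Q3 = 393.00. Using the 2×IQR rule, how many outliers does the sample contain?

3

IQR = 147.00; fences at 246.00 − 294.00 = -48.00 and 393.00 + 294.00 = 687.00.
Outside the cutoffs: 785, 882, 944.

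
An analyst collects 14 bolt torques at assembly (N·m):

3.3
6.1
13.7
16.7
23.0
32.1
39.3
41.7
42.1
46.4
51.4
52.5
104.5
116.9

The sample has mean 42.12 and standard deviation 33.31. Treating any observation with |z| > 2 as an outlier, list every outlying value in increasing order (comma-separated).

Cutoffs at x̄ ± 2s: 42.12 ± 2·33.31 = [-24.50, 108.74].
116.9: z = 2.24, |z| > 2 → outlier.
Every other value lies within [-24.50, 108.74].

116.9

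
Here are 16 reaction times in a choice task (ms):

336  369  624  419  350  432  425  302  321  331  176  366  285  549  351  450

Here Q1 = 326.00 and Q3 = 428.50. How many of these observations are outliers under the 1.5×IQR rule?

1

IQR = 102.50; fences at 326.00 − 153.75 = 172.25 and 428.50 + 153.75 = 582.25.
Outside the cutoffs: 624.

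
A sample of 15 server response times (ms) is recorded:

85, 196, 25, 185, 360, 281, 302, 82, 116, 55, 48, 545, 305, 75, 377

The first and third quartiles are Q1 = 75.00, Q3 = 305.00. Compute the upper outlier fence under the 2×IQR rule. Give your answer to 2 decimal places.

765.00

IQR = Q3 − Q1 = 305.00 − 75.00 = 230.00.
Lower fence = Q1 − 2·IQR = 75.00 − 460.00 = -385.00.
Upper fence = Q3 + 2·IQR = 305.00 + 460.00 = 765.00.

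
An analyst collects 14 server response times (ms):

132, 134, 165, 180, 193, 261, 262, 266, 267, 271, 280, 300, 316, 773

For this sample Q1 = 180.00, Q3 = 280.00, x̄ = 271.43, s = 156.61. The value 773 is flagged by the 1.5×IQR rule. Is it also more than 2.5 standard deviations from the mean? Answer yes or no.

yes

z = (773 − 271.43) / 156.61 = 3.20.
|z| = 3.20 > 2.5.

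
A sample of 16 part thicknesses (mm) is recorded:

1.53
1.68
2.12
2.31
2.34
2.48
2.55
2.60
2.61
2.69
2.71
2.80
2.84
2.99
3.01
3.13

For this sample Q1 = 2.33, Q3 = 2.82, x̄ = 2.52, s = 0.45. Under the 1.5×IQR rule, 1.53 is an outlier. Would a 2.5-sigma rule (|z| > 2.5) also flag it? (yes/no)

z = (1.53 − 2.52) / 0.45 = -2.20.
|z| = 2.20 ≤ 2.5.

no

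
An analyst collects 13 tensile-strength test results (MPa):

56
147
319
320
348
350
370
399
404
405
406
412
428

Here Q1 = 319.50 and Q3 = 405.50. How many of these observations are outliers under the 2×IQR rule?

IQR = 86.00; fences at 319.50 − 172.00 = 147.50 and 405.50 + 172.00 = 577.50.
Outside the cutoffs: 56, 147.

2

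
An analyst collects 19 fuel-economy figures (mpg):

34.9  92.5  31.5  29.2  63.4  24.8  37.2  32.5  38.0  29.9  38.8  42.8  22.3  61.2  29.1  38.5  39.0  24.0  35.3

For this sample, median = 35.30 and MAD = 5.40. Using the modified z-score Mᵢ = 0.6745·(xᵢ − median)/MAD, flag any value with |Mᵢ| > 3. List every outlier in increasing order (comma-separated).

|Mᵢ| > 3 ⇔ |xᵢ − 35.30| > 3·5.40/0.6745 = 24.02.
So outliers lie outside [11.28, 59.32].
61.2: M = 3.24 → outlier.
63.4: M = 3.51 → outlier.
92.5: M = 7.14 → outlier.

61.2, 63.4, 92.5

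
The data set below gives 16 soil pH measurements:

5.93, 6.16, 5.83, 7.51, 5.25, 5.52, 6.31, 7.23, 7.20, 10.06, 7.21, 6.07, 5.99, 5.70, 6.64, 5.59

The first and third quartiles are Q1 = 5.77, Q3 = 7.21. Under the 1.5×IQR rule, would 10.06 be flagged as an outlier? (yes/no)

IQR = Q3 − Q1 = 7.21 − 5.77 = 1.44.
Lower fence = Q1 − 1.5·IQR = 5.77 − 2.16 = 3.61.
Upper fence = Q3 + 1.5·IQR = 7.21 + 2.16 = 9.37.
10.06 lies above the upper fence.

yes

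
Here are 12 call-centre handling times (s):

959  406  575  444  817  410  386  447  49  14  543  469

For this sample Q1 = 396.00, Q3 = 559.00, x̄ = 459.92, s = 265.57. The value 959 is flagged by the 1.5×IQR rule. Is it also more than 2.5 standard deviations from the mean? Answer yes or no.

no

z = (959 − 459.92) / 265.57 = 1.88.
|z| = 1.88 ≤ 2.5.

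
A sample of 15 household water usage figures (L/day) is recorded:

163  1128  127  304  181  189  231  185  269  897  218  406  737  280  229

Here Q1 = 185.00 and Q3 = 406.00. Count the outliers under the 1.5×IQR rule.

IQR = 221.00; fences at 185.00 − 331.50 = -146.50 and 406.00 + 331.50 = 737.50.
Outside the cutoffs: 897, 1128.

2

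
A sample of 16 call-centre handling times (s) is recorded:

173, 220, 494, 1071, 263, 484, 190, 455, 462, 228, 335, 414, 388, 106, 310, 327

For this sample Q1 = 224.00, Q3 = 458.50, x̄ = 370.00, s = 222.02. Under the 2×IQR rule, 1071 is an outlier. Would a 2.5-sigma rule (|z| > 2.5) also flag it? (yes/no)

yes

z = (1071 − 370.00) / 222.02 = 3.16.
|z| = 3.16 > 2.5.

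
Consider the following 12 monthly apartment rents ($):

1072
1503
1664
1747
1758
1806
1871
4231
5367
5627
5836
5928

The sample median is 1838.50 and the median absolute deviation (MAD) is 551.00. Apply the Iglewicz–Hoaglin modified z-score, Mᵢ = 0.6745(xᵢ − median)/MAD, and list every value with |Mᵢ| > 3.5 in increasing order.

|Mᵢ| > 3.5 ⇔ |xᵢ − 1838.50| > 3.5·551.00/0.6745 = 2859.15.
So outliers lie outside [-1020.65, 4697.65].
5367: M = 4.32 → outlier.
5627: M = 4.64 → outlier.
5836: M = 4.89 → outlier.
5928: M = 5.01 → outlier.

5367, 5627, 5836, 5928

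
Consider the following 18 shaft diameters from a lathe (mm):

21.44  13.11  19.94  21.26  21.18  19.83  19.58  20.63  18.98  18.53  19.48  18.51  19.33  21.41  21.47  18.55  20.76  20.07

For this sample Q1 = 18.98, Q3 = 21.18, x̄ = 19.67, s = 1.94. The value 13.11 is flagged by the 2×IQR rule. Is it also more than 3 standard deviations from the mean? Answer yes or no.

yes

z = (13.11 − 19.67) / 1.94 = -3.38.
|z| = 3.38 > 3.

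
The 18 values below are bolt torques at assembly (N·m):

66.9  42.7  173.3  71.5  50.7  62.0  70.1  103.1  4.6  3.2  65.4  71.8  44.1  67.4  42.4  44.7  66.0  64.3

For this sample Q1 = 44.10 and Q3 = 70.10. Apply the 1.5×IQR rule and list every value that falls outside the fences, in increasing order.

3.2, 4.6, 173.3

IQR = Q3 − Q1 = 70.10 − 44.10 = 26.00.
Lower fence = Q1 − 1.5·IQR = 44.10 − 39.00 = 5.10.
Upper fence = Q3 + 1.5·IQR = 70.10 + 39.00 = 109.10.
3.2 < 5.10 → outlier.
4.6 < 5.10 → outlier.
173.3 > 109.10 → outlier.
All remaining values lie within [5.10, 109.10].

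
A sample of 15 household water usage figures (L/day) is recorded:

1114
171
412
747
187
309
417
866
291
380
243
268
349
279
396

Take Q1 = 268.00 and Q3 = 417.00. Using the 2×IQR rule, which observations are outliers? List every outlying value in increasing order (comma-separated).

747, 866, 1114

IQR = Q3 − Q1 = 417.00 − 268.00 = 149.00.
Lower fence = Q1 − 2·IQR = 268.00 − 298.00 = -30.00.
Upper fence = Q3 + 2·IQR = 417.00 + 298.00 = 715.00.
747 > 715.00 → outlier.
866 > 715.00 → outlier.
1114 > 715.00 → outlier.
All remaining values lie within [-30.00, 715.00].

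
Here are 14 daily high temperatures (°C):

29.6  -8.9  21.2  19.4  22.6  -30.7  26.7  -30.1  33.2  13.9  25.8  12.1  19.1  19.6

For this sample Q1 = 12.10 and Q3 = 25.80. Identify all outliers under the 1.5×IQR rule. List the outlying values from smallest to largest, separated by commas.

IQR = Q3 − Q1 = 25.80 − 12.10 = 13.70.
Lower fence = Q1 − 1.5·IQR = 12.10 − 20.55 = -8.45.
Upper fence = Q3 + 1.5·IQR = 25.80 + 20.55 = 46.35.
-30.7 < -8.45 → outlier.
-30.1 < -8.45 → outlier.
-8.9 < -8.45 → outlier.
All remaining values lie within [-8.45, 46.35].

-30.7, -30.1, -8.9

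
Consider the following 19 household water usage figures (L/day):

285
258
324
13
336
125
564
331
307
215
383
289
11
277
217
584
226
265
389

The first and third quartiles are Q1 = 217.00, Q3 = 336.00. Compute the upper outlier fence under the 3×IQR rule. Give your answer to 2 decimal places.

IQR = Q3 − Q1 = 336.00 − 217.00 = 119.00.
Lower fence = Q1 − 3·IQR = 217.00 − 357.00 = -140.00.
Upper fence = Q3 + 3·IQR = 336.00 + 357.00 = 693.00.

693.00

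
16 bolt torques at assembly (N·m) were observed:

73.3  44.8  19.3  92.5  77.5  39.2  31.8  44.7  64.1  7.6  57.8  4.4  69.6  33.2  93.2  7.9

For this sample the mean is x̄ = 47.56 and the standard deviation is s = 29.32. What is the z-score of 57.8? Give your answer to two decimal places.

0.35

z = (57.8 − 47.56) / 29.32 = 0.35.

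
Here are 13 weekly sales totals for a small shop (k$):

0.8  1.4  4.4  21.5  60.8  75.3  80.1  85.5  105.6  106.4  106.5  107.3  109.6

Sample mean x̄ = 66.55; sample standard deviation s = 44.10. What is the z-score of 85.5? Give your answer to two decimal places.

0.43

z = (85.5 − 66.55) / 44.10 = 0.43.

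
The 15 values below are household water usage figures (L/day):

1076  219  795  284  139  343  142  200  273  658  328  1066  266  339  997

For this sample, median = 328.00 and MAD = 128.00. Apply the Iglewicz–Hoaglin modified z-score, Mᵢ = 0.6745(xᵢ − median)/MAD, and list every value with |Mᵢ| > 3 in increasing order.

997, 1066, 1076

|Mᵢ| > 3 ⇔ |xᵢ − 328.00| > 3·128.00/0.6745 = 569.31.
So outliers lie outside [-241.31, 897.31].
997: M = 3.53 → outlier.
1066: M = 3.89 → outlier.
1076: M = 3.94 → outlier.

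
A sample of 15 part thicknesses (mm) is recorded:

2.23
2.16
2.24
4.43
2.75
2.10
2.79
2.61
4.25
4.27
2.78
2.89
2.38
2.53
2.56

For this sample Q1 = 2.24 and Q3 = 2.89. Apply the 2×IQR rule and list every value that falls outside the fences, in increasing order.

IQR = Q3 − Q1 = 2.89 − 2.24 = 0.65.
Lower fence = Q1 − 2·IQR = 2.24 − 1.30 = 0.94.
Upper fence = Q3 + 2·IQR = 2.89 + 1.30 = 4.19.
4.25 > 4.19 → outlier.
4.27 > 4.19 → outlier.
4.43 > 4.19 → outlier.
All remaining values lie within [0.94, 4.19].

4.25, 4.27, 4.43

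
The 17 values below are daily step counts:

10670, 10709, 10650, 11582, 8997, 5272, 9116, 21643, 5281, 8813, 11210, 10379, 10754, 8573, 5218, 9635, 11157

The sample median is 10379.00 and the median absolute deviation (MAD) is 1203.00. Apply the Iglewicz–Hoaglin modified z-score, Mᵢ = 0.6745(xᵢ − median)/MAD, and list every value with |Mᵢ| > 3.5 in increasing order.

21643

|Mᵢ| > 3.5 ⇔ |xᵢ − 10379.00| > 3.5·1203.00/0.6745 = 6242.40.
So outliers lie outside [4136.60, 16621.40].
21643: M = 6.32 → outlier.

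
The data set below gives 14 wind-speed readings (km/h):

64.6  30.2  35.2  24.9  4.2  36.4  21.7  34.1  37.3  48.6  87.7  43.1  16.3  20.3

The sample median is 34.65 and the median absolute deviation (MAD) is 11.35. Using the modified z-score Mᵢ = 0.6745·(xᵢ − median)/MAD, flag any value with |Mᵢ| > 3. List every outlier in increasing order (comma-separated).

87.7

|Mᵢ| > 3 ⇔ |xᵢ − 34.65| > 3·11.35/0.6745 = 50.48.
So outliers lie outside [-15.83, 85.13].
87.7: M = 3.15 → outlier.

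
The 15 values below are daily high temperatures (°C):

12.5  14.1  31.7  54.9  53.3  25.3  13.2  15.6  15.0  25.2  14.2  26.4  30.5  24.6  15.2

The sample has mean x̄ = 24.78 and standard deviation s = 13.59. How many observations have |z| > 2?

2

Cutoffs: x̄ ± 2s = [-2.40, 51.96].
Outside the cutoffs: 53.3, 54.9.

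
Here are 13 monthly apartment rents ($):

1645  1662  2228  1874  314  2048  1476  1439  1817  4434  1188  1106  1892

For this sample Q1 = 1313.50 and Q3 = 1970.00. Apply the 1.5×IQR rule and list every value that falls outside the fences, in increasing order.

314, 4434

IQR = Q3 − Q1 = 1970.00 − 1313.50 = 656.50.
Lower fence = Q1 − 1.5·IQR = 1313.50 − 984.75 = 328.75.
Upper fence = Q3 + 1.5·IQR = 1970.00 + 984.75 = 2954.75.
314 < 328.75 → outlier.
4434 > 2954.75 → outlier.
All remaining values lie within [328.75, 2954.75].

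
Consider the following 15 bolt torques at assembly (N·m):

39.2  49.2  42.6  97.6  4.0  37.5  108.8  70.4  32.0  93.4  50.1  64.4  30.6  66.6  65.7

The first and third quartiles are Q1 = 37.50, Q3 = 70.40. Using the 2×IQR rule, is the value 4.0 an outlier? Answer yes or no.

IQR = Q3 − Q1 = 70.40 − 37.50 = 32.90.
Lower fence = Q1 − 2·IQR = 37.50 − 65.80 = -28.30.
Upper fence = Q3 + 2·IQR = 70.40 + 65.80 = 136.20.
4.0 lies within [-28.30, 136.20].

no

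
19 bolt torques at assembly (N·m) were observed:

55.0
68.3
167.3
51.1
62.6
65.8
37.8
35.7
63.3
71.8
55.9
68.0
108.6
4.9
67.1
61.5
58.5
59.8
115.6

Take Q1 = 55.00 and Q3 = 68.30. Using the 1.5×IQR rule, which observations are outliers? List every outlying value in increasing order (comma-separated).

4.9, 108.6, 115.6, 167.3

IQR = Q3 − Q1 = 68.30 − 55.00 = 13.30.
Lower fence = Q1 − 1.5·IQR = 55.00 − 19.95 = 35.05.
Upper fence = Q3 + 1.5·IQR = 68.30 + 19.95 = 88.25.
4.9 < 35.05 → outlier.
108.6 > 88.25 → outlier.
115.6 > 88.25 → outlier.
167.3 > 88.25 → outlier.
All remaining values lie within [35.05, 88.25].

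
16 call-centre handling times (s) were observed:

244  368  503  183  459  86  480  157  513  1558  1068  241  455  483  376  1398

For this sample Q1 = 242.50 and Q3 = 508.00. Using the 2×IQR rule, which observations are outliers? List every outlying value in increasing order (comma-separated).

IQR = Q3 − Q1 = 508.00 − 242.50 = 265.50.
Lower fence = Q1 − 2·IQR = 242.50 − 531.00 = -288.50.
Upper fence = Q3 + 2·IQR = 508.00 + 531.00 = 1039.00.
1068 > 1039.00 → outlier.
1398 > 1039.00 → outlier.
1558 > 1039.00 → outlier.
All remaining values lie within [-288.50, 1039.00].

1068, 1398, 1558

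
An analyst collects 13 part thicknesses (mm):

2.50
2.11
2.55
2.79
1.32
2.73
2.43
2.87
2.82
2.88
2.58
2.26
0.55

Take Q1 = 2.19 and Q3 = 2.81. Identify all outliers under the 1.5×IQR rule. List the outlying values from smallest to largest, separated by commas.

0.55

IQR = Q3 − Q1 = 2.81 − 2.19 = 0.62.
Lower fence = Q1 − 1.5·IQR = 2.19 − 0.93 = 1.26.
Upper fence = Q3 + 1.5·IQR = 2.81 + 0.93 = 3.74.
0.55 < 1.26 → outlier.
All remaining values lie within [1.26, 3.74].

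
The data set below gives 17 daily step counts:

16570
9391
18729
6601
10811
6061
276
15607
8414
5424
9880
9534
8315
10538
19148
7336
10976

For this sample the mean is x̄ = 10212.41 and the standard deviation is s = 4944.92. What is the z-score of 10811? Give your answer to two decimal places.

0.12

z = (10811 − 10212.41) / 4944.92 = 0.12.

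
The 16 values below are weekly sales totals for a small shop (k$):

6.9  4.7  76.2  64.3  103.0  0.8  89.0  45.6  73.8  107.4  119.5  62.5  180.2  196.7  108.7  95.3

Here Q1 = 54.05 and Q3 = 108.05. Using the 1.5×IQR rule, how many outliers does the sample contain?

IQR = 54.00; fences at 54.05 − 81.00 = -26.95 and 108.05 + 81.00 = 189.05.
Outside the cutoffs: 196.7.

1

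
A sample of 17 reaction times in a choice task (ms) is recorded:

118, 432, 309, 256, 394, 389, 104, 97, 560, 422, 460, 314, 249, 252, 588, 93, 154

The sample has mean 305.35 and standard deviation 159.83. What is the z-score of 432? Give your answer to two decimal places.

0.79

z = (432 − 305.35) / 159.83 = 0.79.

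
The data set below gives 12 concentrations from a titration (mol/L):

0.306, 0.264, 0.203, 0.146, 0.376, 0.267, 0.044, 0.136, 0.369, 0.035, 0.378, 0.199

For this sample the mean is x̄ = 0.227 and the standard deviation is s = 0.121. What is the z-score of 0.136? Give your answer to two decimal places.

z = (0.136 − 0.227) / 0.121 = -0.75.

-0.75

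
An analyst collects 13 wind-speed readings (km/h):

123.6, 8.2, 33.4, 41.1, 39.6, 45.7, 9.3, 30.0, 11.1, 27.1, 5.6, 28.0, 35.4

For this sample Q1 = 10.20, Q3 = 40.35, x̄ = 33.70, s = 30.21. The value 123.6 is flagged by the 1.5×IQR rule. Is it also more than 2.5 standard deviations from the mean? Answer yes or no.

yes

z = (123.6 − 33.70) / 30.21 = 2.98.
|z| = 2.98 > 2.5.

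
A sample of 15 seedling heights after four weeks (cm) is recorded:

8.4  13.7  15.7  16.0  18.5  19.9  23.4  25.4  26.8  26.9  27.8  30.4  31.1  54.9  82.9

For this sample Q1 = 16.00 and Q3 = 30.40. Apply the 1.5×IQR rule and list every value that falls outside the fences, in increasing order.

IQR = Q3 − Q1 = 30.40 − 16.00 = 14.40.
Lower fence = Q1 − 1.5·IQR = 16.00 − 21.60 = -5.60.
Upper fence = Q3 + 1.5·IQR = 30.40 + 21.60 = 52.00.
54.9 > 52.00 → outlier.
82.9 > 52.00 → outlier.
All remaining values lie within [-5.60, 52.00].

54.9, 82.9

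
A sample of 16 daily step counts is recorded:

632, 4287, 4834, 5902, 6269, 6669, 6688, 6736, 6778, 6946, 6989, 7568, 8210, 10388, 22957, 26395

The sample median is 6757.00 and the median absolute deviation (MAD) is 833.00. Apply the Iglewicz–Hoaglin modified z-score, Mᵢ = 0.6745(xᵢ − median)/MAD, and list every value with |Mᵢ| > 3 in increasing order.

632, 22957, 26395

|Mᵢ| > 3 ⇔ |xᵢ − 6757.00| > 3·833.00/0.6745 = 3704.97.
So outliers lie outside [3052.03, 10461.97].
632: M = -4.96 → outlier.
22957: M = 13.12 → outlier.
26395: M = 15.90 → outlier.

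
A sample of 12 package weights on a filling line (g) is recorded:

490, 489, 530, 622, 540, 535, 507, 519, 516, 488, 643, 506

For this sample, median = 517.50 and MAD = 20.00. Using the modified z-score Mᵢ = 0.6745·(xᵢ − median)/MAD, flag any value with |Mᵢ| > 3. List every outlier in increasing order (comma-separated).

|Mᵢ| > 3 ⇔ |xᵢ − 517.50| > 3·20.00/0.6745 = 88.95.
So outliers lie outside [428.55, 606.45].
622: M = 3.52 → outlier.
643: M = 4.23 → outlier.

622, 643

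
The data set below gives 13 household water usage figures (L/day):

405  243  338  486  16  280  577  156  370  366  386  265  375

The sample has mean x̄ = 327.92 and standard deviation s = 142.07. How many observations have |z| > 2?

Cutoffs: x̄ ± 2s = [43.78, 612.06].
Outside the cutoffs: 16.

1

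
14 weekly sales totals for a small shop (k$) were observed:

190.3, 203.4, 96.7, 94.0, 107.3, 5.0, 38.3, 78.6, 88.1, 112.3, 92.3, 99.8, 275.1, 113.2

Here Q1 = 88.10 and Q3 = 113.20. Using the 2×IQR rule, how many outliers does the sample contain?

4

IQR = 25.10; fences at 88.10 − 50.20 = 37.90 and 113.20 + 50.20 = 163.40.
Outside the cutoffs: 5.0, 190.3, 203.4, 275.1.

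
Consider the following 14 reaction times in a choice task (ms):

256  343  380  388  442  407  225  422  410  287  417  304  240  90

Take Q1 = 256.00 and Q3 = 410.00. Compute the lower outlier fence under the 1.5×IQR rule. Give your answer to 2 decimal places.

25.00

IQR = Q3 − Q1 = 410.00 − 256.00 = 154.00.
Lower fence = Q1 − 1.5·IQR = 256.00 − 231.00 = 25.00.
Upper fence = Q3 + 1.5·IQR = 410.00 + 231.00 = 641.00.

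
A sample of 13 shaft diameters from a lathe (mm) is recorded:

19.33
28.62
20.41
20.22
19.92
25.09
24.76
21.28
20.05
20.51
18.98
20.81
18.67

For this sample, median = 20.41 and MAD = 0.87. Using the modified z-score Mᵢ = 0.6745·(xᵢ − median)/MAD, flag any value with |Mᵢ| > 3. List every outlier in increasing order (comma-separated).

|Mᵢ| > 3 ⇔ |xᵢ − 20.41| > 3·0.87/0.6745 = 3.87.
So outliers lie outside [16.54, 24.28].
24.76: M = 3.37 → outlier.
25.09: M = 3.63 → outlier.
28.62: M = 6.37 → outlier.

24.76, 25.09, 28.62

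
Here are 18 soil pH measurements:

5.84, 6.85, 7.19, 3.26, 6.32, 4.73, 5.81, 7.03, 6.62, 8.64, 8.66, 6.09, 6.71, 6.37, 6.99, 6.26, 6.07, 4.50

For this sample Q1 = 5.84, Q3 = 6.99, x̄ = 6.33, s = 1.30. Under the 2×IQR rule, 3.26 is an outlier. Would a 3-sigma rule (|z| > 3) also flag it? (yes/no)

no

z = (3.26 − 6.33) / 1.30 = -2.36.
|z| = 2.36 ≤ 3.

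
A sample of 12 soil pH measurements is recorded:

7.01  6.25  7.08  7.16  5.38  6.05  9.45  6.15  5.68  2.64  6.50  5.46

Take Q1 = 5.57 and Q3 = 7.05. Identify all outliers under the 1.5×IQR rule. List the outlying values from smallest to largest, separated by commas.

2.64, 9.45

IQR = Q3 − Q1 = 7.05 − 5.57 = 1.48.
Lower fence = Q1 − 1.5·IQR = 5.57 − 2.22 = 3.35.
Upper fence = Q3 + 1.5·IQR = 7.05 + 2.22 = 9.27.
2.64 < 3.35 → outlier.
9.45 > 9.27 → outlier.
All remaining values lie within [3.35, 9.27].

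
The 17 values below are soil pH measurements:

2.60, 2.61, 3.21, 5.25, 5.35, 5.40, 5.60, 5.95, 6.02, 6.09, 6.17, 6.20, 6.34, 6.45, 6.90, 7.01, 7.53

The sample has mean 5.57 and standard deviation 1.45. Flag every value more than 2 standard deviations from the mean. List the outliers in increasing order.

Cutoffs at x̄ ± 2s: 5.57 ± 2·1.45 = [2.67, 8.47].
2.60: z = -2.05, |z| > 2 → outlier.
2.61: z = -2.04, |z| > 2 → outlier.
Every other value lies within [2.67, 8.47].

2.60, 2.61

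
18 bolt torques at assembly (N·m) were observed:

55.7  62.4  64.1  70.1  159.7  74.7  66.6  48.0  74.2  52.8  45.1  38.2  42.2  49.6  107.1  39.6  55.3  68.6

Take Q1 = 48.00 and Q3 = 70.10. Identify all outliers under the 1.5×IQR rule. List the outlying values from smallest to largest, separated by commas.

107.1, 159.7

IQR = Q3 − Q1 = 70.10 − 48.00 = 22.10.
Lower fence = Q1 − 1.5·IQR = 48.00 − 33.15 = 14.85.
Upper fence = Q3 + 1.5·IQR = 70.10 + 33.15 = 103.25.
107.1 > 103.25 → outlier.
159.7 > 103.25 → outlier.
All remaining values lie within [14.85, 103.25].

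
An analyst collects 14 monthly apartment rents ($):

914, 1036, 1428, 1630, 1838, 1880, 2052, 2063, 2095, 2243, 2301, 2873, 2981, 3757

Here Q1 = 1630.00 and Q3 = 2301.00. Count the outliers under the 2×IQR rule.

1

IQR = 671.00; fences at 1630.00 − 1342.00 = 288.00 and 2301.00 + 1342.00 = 3643.00.
Outside the cutoffs: 3757.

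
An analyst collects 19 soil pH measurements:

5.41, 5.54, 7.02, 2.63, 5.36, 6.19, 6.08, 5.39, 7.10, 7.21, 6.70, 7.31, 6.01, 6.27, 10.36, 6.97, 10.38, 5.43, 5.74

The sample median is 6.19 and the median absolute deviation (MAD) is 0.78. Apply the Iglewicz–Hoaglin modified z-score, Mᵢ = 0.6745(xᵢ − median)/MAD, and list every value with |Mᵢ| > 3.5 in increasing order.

|Mᵢ| > 3.5 ⇔ |xᵢ − 6.19| > 3.5·0.78/0.6745 = 4.05.
So outliers lie outside [2.14, 10.24].
10.36: M = 3.61 → outlier.
10.38: M = 3.62 → outlier.

10.36, 10.38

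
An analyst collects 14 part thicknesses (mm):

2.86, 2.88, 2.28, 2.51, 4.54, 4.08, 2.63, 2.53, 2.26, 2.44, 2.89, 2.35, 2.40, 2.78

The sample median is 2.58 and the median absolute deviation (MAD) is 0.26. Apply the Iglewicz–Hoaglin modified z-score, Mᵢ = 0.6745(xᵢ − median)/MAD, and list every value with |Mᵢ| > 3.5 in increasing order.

|Mᵢ| > 3.5 ⇔ |xᵢ − 2.58| > 3.5·0.26/0.6745 = 1.35.
So outliers lie outside [1.23, 3.93].
4.08: M = 3.89 → outlier.
4.54: M = 5.08 → outlier.

4.08, 4.54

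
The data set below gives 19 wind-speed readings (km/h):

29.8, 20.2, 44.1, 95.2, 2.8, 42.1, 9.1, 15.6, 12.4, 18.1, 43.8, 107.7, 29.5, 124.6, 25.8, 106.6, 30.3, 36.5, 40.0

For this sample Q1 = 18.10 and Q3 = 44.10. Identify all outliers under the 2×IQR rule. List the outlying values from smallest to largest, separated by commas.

IQR = Q3 − Q1 = 44.10 − 18.10 = 26.00.
Lower fence = Q1 − 2·IQR = 18.10 − 52.00 = -33.90.
Upper fence = Q3 + 2·IQR = 44.10 + 52.00 = 96.10.
106.6 > 96.10 → outlier.
107.7 > 96.10 → outlier.
124.6 > 96.10 → outlier.
All remaining values lie within [-33.90, 96.10].

106.6, 107.7, 124.6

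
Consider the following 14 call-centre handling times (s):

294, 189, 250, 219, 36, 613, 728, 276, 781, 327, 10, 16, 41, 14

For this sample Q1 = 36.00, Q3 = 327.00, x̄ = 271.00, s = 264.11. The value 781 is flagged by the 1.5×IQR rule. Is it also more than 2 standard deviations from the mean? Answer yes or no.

z = (781 − 271.00) / 264.11 = 1.93.
|z| = 1.93 ≤ 2.

no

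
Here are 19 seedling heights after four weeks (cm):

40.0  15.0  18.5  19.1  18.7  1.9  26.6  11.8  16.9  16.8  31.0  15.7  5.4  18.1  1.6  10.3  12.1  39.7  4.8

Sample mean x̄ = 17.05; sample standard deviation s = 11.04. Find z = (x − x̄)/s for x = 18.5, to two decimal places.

0.13

z = (18.5 − 17.05) / 11.04 = 0.13.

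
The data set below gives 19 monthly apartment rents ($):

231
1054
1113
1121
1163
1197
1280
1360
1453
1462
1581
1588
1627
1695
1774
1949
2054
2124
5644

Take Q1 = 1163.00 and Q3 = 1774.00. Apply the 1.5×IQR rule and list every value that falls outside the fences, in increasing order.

231, 5644

IQR = Q3 − Q1 = 1774.00 − 1163.00 = 611.00.
Lower fence = Q1 − 1.5·IQR = 1163.00 − 916.50 = 246.50.
Upper fence = Q3 + 1.5·IQR = 1774.00 + 916.50 = 2690.50.
231 < 246.50 → outlier.
5644 > 2690.50 → outlier.
All remaining values lie within [246.50, 2690.50].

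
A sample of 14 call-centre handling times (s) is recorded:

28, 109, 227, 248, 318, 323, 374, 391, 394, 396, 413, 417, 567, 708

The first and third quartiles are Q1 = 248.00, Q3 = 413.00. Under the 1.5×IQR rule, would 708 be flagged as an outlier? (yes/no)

IQR = Q3 − Q1 = 413.00 − 248.00 = 165.00.
Lower fence = Q1 − 1.5·IQR = 248.00 − 247.50 = 0.50.
Upper fence = Q3 + 1.5·IQR = 413.00 + 247.50 = 660.50.
708 lies above the upper fence.

yes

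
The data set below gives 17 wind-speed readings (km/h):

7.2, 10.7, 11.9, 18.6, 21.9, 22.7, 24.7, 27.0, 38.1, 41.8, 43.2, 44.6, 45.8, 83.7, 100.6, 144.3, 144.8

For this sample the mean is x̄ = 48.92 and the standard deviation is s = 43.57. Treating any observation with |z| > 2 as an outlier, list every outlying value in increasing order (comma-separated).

Cutoffs at x̄ ± 2s: 48.92 ± 2·43.57 = [-38.22, 136.06].
144.3: z = 2.19, |z| > 2 → outlier.
144.8: z = 2.20, |z| > 2 → outlier.
Every other value lies within [-38.22, 136.06].

144.3, 144.8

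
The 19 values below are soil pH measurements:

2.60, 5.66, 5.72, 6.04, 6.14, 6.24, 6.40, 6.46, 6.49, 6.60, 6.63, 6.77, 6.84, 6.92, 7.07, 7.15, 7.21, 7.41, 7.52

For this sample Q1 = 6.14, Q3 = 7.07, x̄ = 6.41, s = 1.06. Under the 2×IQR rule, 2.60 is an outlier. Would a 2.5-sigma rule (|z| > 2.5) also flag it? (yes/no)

z = (2.60 − 6.41) / 1.06 = -3.59.
|z| = 3.59 > 2.5.

yes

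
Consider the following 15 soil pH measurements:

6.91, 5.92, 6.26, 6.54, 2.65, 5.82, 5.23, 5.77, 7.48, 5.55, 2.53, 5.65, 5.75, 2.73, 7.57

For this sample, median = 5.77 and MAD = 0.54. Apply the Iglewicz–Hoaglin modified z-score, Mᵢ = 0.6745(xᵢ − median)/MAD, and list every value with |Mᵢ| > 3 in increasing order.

|Mᵢ| > 3 ⇔ |xᵢ − 5.77| > 3·0.54/0.6745 = 2.40.
So outliers lie outside [3.37, 8.17].
2.53: M = -4.05 → outlier.
2.65: M = -3.90 → outlier.
2.73: M = -3.80 → outlier.

2.53, 2.65, 2.73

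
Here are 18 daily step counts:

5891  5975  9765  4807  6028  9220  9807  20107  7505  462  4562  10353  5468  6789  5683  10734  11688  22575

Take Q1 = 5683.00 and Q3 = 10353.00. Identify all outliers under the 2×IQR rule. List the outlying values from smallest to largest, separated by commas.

20107, 22575

IQR = Q3 − Q1 = 10353.00 − 5683.00 = 4670.00.
Lower fence = Q1 − 2·IQR = 5683.00 − 9340.00 = -3657.00.
Upper fence = Q3 + 2·IQR = 10353.00 + 9340.00 = 19693.00.
20107 > 19693.00 → outlier.
22575 > 19693.00 → outlier.
All remaining values lie within [-3657.00, 19693.00].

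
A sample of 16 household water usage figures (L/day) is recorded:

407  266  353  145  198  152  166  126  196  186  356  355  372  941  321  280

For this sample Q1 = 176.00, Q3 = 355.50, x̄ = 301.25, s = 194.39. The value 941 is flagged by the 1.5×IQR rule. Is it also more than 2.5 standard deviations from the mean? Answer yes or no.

yes

z = (941 − 301.25) / 194.39 = 3.29.
|z| = 3.29 > 2.5.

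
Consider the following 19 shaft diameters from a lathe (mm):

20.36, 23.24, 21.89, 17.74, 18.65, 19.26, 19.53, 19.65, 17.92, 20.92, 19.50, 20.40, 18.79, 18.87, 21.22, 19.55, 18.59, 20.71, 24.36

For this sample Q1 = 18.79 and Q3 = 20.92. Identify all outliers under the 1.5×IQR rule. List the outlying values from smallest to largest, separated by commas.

IQR = Q3 − Q1 = 20.92 − 18.79 = 2.13.
Lower fence = Q1 − 1.5·IQR = 18.79 − 3.195 = 15.595.
Upper fence = Q3 + 1.5·IQR = 20.92 + 3.195 = 24.115.
24.36 > 24.115 → outlier.
All remaining values lie within [15.595, 24.115].

24.36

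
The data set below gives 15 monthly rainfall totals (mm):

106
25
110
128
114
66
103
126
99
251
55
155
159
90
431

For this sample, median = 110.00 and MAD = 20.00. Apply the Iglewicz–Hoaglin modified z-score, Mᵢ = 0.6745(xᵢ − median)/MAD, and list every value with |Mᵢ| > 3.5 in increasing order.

|Mᵢ| > 3.5 ⇔ |xᵢ − 110.00| > 3.5·20.00/0.6745 = 103.78.
So outliers lie outside [6.22, 213.78].
251: M = 4.76 → outlier.
431: M = 10.83 → outlier.

251, 431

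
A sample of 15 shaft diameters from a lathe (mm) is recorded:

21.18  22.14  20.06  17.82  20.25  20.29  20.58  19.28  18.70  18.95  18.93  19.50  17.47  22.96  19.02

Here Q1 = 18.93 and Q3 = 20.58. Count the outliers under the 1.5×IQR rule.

0

IQR = 1.65; fences at 18.93 − 2.475 = 16.455 and 20.58 + 2.475 = 23.055.
Every value lies within the cutoffs.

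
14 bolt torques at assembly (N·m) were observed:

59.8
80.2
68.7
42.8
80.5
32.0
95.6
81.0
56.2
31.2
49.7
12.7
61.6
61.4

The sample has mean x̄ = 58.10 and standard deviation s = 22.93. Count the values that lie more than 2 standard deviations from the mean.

0

Cutoffs: x̄ ± 2s = [12.24, 103.96].
Every value lies within the cutoffs.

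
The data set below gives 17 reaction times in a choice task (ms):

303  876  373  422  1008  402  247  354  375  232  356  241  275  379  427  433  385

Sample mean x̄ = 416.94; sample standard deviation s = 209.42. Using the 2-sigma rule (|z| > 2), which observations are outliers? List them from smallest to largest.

Cutoffs at x̄ ± 2s: 416.94 ± 2·209.42 = [-1.90, 835.78].
876: z = 2.19, |z| > 2 → outlier.
1008: z = 2.82, |z| > 2 → outlier.
Every other value lies within [-1.90, 835.78].

876, 1008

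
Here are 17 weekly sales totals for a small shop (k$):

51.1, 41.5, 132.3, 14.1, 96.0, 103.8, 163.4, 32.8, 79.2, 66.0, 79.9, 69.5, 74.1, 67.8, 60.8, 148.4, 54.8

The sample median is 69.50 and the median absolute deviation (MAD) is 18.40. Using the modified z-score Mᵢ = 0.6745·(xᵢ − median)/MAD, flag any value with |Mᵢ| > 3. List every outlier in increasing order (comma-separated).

163.4

|Mᵢ| > 3 ⇔ |xᵢ − 69.50| > 3·18.40/0.6745 = 81.84.
So outliers lie outside [-12.34, 151.34].
163.4: M = 3.44 → outlier.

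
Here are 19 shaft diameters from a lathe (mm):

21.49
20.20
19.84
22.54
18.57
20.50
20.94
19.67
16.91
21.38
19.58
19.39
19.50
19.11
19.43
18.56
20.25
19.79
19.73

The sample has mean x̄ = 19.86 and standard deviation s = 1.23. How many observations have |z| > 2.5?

Cutoffs: x̄ ± 2.5s = [16.785, 22.935].
Every value lies within the cutoffs.

0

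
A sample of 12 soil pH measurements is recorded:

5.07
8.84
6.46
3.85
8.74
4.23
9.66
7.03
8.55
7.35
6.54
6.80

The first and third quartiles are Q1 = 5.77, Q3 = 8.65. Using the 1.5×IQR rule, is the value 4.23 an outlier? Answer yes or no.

no

IQR = Q3 − Q1 = 8.65 − 5.77 = 2.88.
Lower fence = Q1 − 1.5·IQR = 5.77 − 4.32 = 1.45.
Upper fence = Q3 + 1.5·IQR = 8.65 + 4.32 = 12.97.
4.23 lies within [1.45, 12.97].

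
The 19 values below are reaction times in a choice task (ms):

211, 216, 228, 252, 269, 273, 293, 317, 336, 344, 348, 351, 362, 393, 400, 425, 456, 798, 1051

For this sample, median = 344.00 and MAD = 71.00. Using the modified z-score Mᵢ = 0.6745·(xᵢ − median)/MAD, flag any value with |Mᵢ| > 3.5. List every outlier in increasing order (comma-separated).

798, 1051

|Mᵢ| > 3.5 ⇔ |xᵢ − 344.00| > 3.5·71.00/0.6745 = 368.42.
So outliers lie outside [-24.42, 712.42].
798: M = 4.31 → outlier.
1051: M = 6.72 → outlier.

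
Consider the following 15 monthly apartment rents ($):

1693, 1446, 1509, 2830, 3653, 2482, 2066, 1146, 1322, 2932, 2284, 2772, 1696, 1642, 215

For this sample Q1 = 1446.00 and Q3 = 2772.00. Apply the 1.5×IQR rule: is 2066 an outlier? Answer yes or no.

no

IQR = Q3 − Q1 = 2772.00 − 1446.00 = 1326.00.
Lower fence = Q1 − 1.5·IQR = 1446.00 − 1989.00 = -543.00.
Upper fence = Q3 + 1.5·IQR = 2772.00 + 1989.00 = 4761.00.
2066 lies within [-543.00, 4761.00].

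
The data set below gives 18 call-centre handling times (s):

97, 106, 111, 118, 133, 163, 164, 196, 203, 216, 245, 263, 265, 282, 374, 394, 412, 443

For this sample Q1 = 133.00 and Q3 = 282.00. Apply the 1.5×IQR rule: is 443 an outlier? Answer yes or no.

no

IQR = Q3 − Q1 = 282.00 − 133.00 = 149.00.
Lower fence = Q1 − 1.5·IQR = 133.00 − 223.50 = -90.50.
Upper fence = Q3 + 1.5·IQR = 282.00 + 223.50 = 505.50.
443 lies within [-90.50, 505.50].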